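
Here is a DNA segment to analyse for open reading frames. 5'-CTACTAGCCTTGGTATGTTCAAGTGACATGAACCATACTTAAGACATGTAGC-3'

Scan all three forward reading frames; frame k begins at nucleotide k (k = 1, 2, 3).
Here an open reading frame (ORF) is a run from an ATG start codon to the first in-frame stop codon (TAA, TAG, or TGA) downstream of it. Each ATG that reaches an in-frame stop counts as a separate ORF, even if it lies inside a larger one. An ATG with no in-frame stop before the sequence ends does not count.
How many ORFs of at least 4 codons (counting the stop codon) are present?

Frame 1: CTA CTA GCC TTG GTA TGT TCA AGT GAC ATG AAC CAT ACT TAA GAC ATG TAG — ATG at 28, stop TAA at 40 → 15 nt; ATG at 46, stop TAG at 49 → 6 nt.
Frame 2: TAC TAG CCT TGG TAT GTT CAA GTG ACA TGA ACC ATA CTT AAG ACA TGT AGC — no ATG→stop ORF.
Frame 3: ACT AGC CTT GGT ATG TTC AAG TGA CAT GAA CCA TAC TTA AGA CAT GTA — ATG at 15, stop TGA at 24 → 12 nt.
ORFs ≥ 4 codons: frame 1 28–42 (5 codons), frame 3 15–26 (4 codons). Count = 2.

2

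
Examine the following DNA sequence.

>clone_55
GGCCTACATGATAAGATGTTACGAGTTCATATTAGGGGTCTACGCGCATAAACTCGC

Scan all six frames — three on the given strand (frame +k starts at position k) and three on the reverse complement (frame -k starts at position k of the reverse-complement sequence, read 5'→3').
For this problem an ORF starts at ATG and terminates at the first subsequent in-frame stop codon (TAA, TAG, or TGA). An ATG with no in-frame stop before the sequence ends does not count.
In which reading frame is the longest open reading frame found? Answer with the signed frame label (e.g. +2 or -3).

+1

Reverse complement (5'→3'): GCGAGTTTATGCGCGTAGACCCCTAATATGAACTCGTAACATCTTATCATGTAGGCC
Frame +1: GGC CTA CAT GAT AAG ATG TTA CGA GTT CAT ATT AGG GGT CTA CGC GCA TAA ACT CGC — ATG at 16, stop TAA at 49 → 36 nt.
Frame +2: GCC TAC ATG ATA AGA TGT TAC GAG TTC ATA TTA GGG GTC TAC GCG CAT AAA CTC — no ATG→stop ORF.
Frame +3: CCT ACA TGA TAA GAT GTT ACG AGT TCA TAT TAG GGG TCT ACG CGC ATA AAC TCG — no ATG→stop ORF.
Frame -1: GCG AGT TTA TGC GCG TAG ACC CCT AAT ATG AAC TCG TAA CAT CTT ATC ATG TAG GCC — ATG at 28, stop TAA at 37 → 12 nt; ATG at 49, stop TAG at 52 → 6 nt.
Frame -2: CGA GTT TAT GCG CGT AGA CCC CTA ATA TGA ACT CGT AAC ATC TTA TCA TGT AGG — no ATG→stop ORF.
Frame -3: GAG TTT ATG CGC GTA GAC CCC TAA TAT GAA CTC GTA ACA TCT TAT CAT GTA GGC — ATG at 9, stop TAA at 24 → 18 nt.
Longest ORF is 36 nt in frame +1 (positions 16–51).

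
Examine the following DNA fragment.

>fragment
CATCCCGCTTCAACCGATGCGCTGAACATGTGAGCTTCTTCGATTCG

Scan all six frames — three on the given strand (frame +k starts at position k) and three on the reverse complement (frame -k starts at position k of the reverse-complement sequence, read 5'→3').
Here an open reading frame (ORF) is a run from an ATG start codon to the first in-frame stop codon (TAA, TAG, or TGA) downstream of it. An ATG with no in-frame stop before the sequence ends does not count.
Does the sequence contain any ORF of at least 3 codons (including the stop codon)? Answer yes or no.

Reverse complement (5'→3'): CGAATCGAAGAAGCTCACATGTTCAGCGCATCGGTTGAAGCGGGATG
Frame +1: CAT CCC GCT TCA ACC GAT GCG CTG AAC ATG TGA GCT TCT TCG ATT — ATG at 28, stop TGA at 31 → 6 nt.
Frame +2: ATC CCG CTT CAA CCG ATG CGC TGA ACA TGT GAG CTT CTT CGA TTC — ATG at 17, stop TGA at 23 → 9 nt.
Frame +3: TCC CGC TTC AAC CGA TGC GCT GAA CAT GTG AGC TTC TTC GAT TCG — no ATG→stop ORF.
Frame -1: CGA ATC GAA GAA GCT CAC ATG TTC AGC GCA TCG GTT GAA GCG GGA — no ATG→stop ORF.
Frame -2: GAA TCG AAG AAG CTC ACA TGT TCA GCG CAT CGG TTG AAG CGG GAT — no ATG→stop ORF.
Frame -3: AAT CGA AGA AGC TCA CAT GTT CAG CGC ATC GGT TGA AGC GGG ATG — no ATG→stop ORF.
Frame +2 has an ORF of 3 codons (positions 17–25) ≥ 3, so yes.

yes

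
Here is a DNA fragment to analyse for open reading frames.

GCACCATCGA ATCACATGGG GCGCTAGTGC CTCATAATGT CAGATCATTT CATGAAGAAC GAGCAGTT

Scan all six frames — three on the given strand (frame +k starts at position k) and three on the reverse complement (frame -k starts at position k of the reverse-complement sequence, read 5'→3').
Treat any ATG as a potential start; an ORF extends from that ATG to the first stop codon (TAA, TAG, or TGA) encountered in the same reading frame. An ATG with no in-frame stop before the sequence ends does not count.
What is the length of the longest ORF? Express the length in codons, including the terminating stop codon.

4

Reverse complement (5'→3'): AACTGCTCGTTCTTCATGAAATGATCTGACATTATGAGGCACTAGCGCCCCATGTGATTCGATGGTGC
Frame +1: GCA CCA TCG AAT CAC ATG GGG CGC TAG TGC CTC ATA ATG TCA GAT CAT TTC ATG AAG AAC GAG CAG — ATG at 16, stop TAG at 25 → 12 nt.
Frame +2: CAC CAT CGA ATC ACA TGG GGC GCT AGT GCC TCA TAA TGT CAG ATC ATT TCA TGA AGA ACG AGC AGT — no ATG→stop ORF.
Frame +3: ACC ATC GAA TCA CAT GGG GCG CTA GTG CCT CAT AAT GTC AGA TCA TTT CAT GAA GAA CGA GCA GTT — no ATG→stop ORF.
Frame -1: AAC TGC TCG TTC TTC ATG AAA TGA TCT GAC ATT ATG AGG CAC TAG CGC CCC ATG TGA TTC GAT GGT — ATG at 16, stop TGA at 22 → 9 nt; ATG at 34, stop TAG at 43 → 12 nt; ATG at 52, stop TGA at 55 → 6 nt.
Frame -2: ACT GCT CGT TCT TCA TGA AAT GAT CTG ACA TTA TGA GGC ACT AGC GCC CCA TGT GAT TCG ATG GTG — no ATG→stop ORF.
Frame -3: CTG CTC GTT CTT CAT GAA ATG ATC TGA CAT TAT GAG GCA CTA GCG CCC CAT GTG ATT CGA TGG TGC — ATG at 21, stop TGA at 27 → 9 nt.
Longest: frame +1, positions 16–27, 12 nt = 4 codons = 3 aa. → 4 codons.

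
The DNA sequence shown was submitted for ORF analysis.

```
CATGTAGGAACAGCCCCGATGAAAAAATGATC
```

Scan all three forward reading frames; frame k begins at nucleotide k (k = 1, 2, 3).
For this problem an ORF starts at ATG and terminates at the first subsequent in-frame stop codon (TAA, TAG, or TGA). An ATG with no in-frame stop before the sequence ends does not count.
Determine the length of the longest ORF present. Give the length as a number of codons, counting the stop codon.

4

Frame 1: CAT GTA GGA ACA GCC CCG ATG AAA AAA TGA — ATG at 19, stop TGA at 28 → 12 nt.
Frame 2: ATG TAG GAA CAG CCC CGA TGA AAA AAT GAT — ATG at 2, stop TAG at 5 → 6 nt.
Frame 3: TGT AGG AAC AGC CCC GAT GAA AAA ATG ATC — no ATG→stop ORF.
Longest: frame 1, positions 19–30, 12 nt = 4 codons = 3 aa. → 4 codons.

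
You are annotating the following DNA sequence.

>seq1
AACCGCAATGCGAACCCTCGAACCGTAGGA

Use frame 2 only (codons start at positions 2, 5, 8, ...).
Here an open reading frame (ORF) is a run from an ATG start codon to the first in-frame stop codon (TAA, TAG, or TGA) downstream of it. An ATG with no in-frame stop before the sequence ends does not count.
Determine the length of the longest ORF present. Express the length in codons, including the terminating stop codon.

Frame 2: ACC GCA ATG CGA ACC CTC GAA CCG TAG — ATG at 8, stop TAG at 26 → 21 nt.
Longest: frame 2, positions 8–28, 21 nt = 7 codons = 6 aa. → 7 codons.

7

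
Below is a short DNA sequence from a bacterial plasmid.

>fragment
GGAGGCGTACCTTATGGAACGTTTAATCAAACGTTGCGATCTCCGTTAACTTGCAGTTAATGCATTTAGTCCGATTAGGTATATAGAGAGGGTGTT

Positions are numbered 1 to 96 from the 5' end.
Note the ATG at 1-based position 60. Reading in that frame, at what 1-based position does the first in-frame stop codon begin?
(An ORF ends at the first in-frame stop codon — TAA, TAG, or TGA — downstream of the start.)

84

Codons from position 60: ATG (60–62), CAT (63–65), TTA (66–68), GTC (69–71), CGA (72–74), TTA (75–77), GGT (78–80), ATA (81–83), TAG (84–86).
TAG is a stop codon; it begins at position 84.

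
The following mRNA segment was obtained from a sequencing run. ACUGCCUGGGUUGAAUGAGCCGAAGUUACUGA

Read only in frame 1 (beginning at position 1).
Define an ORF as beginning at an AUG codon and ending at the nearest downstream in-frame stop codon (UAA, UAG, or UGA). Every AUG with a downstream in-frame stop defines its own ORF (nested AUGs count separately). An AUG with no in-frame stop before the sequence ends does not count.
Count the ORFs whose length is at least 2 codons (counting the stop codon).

Frame 1: ACU GCC UGG GUU GAA UGA GCC GAA GUU ACU — no AUG→stop ORF.
No ORF reaches 2 codons. Count = 0.

0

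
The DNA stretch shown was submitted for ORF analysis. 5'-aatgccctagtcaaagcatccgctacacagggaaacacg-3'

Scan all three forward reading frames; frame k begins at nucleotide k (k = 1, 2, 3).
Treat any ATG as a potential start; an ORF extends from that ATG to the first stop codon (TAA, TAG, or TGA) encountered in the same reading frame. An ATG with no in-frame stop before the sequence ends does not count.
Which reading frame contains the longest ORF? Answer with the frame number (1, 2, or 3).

Frame 1: AAT GCC CTA GTC AAA GCA TCC GCT ACA CAG GGA AAC ACG — no ATG→stop ORF.
Frame 2: ATG CCC TAG TCA AAG CAT CCG CTA CAC AGG GAA ACA — ATG at 2, stop TAG at 8 → 9 nt.
Frame 3: TGC CCT AGT CAA AGC ATC CGC TAC ACA GGG AAA CAC — no ATG→stop ORF.
Longest ORF is 9 nt in frame 2 (positions 2–10).

2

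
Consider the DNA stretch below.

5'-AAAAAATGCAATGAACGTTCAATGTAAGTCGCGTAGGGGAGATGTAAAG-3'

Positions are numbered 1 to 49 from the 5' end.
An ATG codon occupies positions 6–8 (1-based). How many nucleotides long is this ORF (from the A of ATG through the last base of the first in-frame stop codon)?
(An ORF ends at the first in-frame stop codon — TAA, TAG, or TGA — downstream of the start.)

Codons from position 6: ATG (6–8), CAA (9–11), TGA (12–14).
TGA is the first in-frame stop; ORF spans 6–14, 9 nucleotides.

9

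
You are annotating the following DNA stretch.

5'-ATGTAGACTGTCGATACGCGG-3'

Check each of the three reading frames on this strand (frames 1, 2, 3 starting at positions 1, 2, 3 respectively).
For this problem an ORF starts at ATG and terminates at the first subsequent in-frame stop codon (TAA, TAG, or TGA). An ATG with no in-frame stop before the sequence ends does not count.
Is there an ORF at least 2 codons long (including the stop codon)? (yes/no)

Frame 1: ATG TAG ACT GTC GAT ACG CGG — ATG at 1, stop TAG at 4 → 6 nt.
Frame 2: TGT AGA CTG TCG ATA CGC — no ATG→stop ORF.
Frame 3: GTA GAC TGT CGA TAC GCG — no ATG→stop ORF.
Frame 1 has an ORF of 2 codons (positions 1–6) ≥ 2, so yes.

yes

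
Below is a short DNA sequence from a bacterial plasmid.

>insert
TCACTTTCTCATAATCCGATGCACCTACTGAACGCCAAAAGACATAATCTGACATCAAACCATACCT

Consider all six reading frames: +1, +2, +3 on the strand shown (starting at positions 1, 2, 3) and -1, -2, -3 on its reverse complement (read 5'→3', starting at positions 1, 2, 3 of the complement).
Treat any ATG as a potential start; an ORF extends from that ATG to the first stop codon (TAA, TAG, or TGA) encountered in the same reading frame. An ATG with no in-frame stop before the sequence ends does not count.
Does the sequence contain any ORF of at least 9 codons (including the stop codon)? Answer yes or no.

no

Reverse complement (5'→3'): AGGTATGGTTTGATGTCAGATTATGTCTTTTGGCGTTCAGTAGGTGCATCGGATTATGAGAAAGTGA
Frame +1: TCA CTT TCT CAT AAT CCG ATG CAC CTA CTG AAC GCC AAA AGA CAT AAT CTG ACA TCA AAC CAT ACC — no ATG→stop ORF.
Frame +2: CAC TTT CTC ATA ATC CGA TGC ACC TAC TGA ACG CCA AAA GAC ATA ATC TGA CAT CAA ACC ATA CCT — no ATG→stop ORF.
Frame +3: ACT TTC TCA TAA TCC GAT GCA CCT ACT GAA CGC CAA AAG ACA TAA TCT GAC ATC AAA CCA TAC — no ATG→stop ORF.
Frame -1: AGG TAT GGT TTG ATG TCA GAT TAT GTC TTT TGG CGT TCA GTA GGT GCA TCG GAT TAT GAG AAA GTG — no ATG→stop ORF.
Frame -2: GGT ATG GTT TGA TGT CAG ATT ATG TCT TTT GGC GTT CAG TAG GTG CAT CGG ATT ATG AGA AAG TGA — ATG at 5, stop TGA at 11 → 9 nt; ATG at 23, stop TAG at 41 → 21 nt; ATG at 56, stop TGA at 65 → 12 nt.
Frame -3: GTA TGG TTT GAT GTC AGA TTA TGT CTT TTG GCG TTC AGT AGG TGC ATC GGA TTA TGA GAA AGT — no ATG→stop ORF.
Largest ORF found is 7 codons < 9, so no.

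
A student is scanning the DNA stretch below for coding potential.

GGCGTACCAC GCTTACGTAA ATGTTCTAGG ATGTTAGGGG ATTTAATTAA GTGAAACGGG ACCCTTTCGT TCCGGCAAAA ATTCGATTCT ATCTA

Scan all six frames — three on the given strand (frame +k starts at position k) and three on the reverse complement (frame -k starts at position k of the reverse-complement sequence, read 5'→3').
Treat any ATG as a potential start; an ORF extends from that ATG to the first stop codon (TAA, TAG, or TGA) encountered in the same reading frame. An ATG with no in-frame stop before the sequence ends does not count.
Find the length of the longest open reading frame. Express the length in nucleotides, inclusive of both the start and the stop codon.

24

Reverse complement (5'→3'): TAGATAGAATCGAATTTTTGCCGGAACGAAAGGGTCCCGTTTCACTTAATTAAATCCCCTAACATCCTAGAACATTTACGTAAGCGTGGTACGCC
Frame +1: GGC GTA CCA CGC TTA CGT AAA TGT TCT AGG ATG TTA GGG GAT TTA ATT AAG TGA AAC GGG ACC CTT TCG TTC CGG CAA AAA TTC GAT TCT ATC — ATG at 31, stop TGA at 52 → 24 nt.
Frame +2: GCG TAC CAC GCT TAC GTA AAT GTT CTA GGA TGT TAG GGG ATT TAA TTA AGT GAA ACG GGA CCC TTT CGT TCC GGC AAA AAT TCG ATT CTA TCT — no ATG→stop ORF.
Frame +3: CGT ACC ACG CTT ACG TAA ATG TTC TAG GAT GTT AGG GGA TTT AAT TAA GTG AAA CGG GAC CCT TTC GTT CCG GCA AAA ATT CGA TTC TAT CTA — ATG at 21, stop TAG at 27 → 9 nt.
Frame -1: TAG ATA GAA TCG AAT TTT TGC CGG AAC GAA AGG GTC CCG TTT CAC TTA ATT AAA TCC CCT AAC ATC CTA GAA CAT TTA CGT AAG CGT GGT ACG — no ATG→stop ORF.
Frame -2: AGA TAG AAT CGA ATT TTT GCC GGA ACG AAA GGG TCC CGT TTC ACT TAA TTA AAT CCC CTA ACA TCC TAG AAC ATT TAC GTA AGC GTG GTA CGC — no ATG→stop ORF.
Frame -3: GAT AGA ATC GAA TTT TTG CCG GAA CGA AAG GGT CCC GTT TCA CTT AAT TAA ATC CCC TAA CAT CCT AGA ACA TTT ACG TAA GCG TGG TAC GCC — no ATG→stop ORF.
Longest: frame +1, positions 31–54, 24 nt = 8 codons = 7 aa. → 24 nucleotides.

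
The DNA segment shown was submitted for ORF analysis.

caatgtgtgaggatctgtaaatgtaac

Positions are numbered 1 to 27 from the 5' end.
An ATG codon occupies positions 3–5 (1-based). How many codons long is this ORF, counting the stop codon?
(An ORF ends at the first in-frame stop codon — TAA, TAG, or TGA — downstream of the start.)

6

Codons from position 3: ATG (3–5), TGT (6–8), GAG (9–11), GAT (12–14), CTG (15–17), TAA (18–20).
TAA is the first in-frame stop; that's 6 codons including the stop.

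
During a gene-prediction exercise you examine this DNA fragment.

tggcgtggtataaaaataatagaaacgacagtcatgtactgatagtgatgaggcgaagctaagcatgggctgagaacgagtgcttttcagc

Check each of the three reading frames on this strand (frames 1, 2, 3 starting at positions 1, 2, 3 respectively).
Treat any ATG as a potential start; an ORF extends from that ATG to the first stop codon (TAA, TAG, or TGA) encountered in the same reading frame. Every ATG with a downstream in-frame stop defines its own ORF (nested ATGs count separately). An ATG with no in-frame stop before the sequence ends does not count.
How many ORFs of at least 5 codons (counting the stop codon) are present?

Frame 1: TGG CGT GGT ATA AAA ATA ATA GAA ACG ACA GTC ATG TAC TGA TAG TGA TGA GGC GAA GCT AAG CAT GGG CTG AGA ACG AGT GCT TTT CAG — ATG at 34, stop TGA at 40 → 9 nt.
Frame 2: GGC GTG GTA TAA AAA TAA TAG AAA CGA CAG TCA TGT ACT GAT AGT GAT GAG GCG AAG CTA AGC ATG GGC TGA GAA CGA GTG CTT TTC AGC — ATG at 65, stop TGA at 71 → 9 nt.
Frame 3: GCG TGG TAT AAA AAT AAT AGA AAC GAC AGT CAT GTA CTG ATA GTG ATG AGG CGA AGC TAA GCA TGG GCT GAG AAC GAG TGC TTT TCA — ATG at 48, stop TAA at 60 → 15 nt.
ORFs ≥ 5 codons: frame 3 48–62 (5 codons). Count = 1.

1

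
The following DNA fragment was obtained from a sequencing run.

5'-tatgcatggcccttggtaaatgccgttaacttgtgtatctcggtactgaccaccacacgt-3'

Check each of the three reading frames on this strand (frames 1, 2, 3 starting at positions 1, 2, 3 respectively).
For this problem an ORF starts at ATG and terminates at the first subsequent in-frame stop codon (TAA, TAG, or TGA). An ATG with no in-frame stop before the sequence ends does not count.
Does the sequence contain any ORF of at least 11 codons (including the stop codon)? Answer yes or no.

Frame 1: TAT GCA TGG CCC TTG GTA AAT GCC GTT AAC TTG TGT ATC TCG GTA CTG ACC ACC ACA CGT — no ATG→stop ORF.
Frame 2: ATG CAT GGC CCT TGG TAA ATG CCG TTA ACT TGT GTA TCT CGG TAC TGA CCA CCA CAC — ATG at 2, stop TAA at 17 → 18 nt; ATG at 20, stop TGA at 47 → 30 nt.
Frame 3: TGC ATG GCC CTT GGT AAA TGC CGT TAA CTT GTG TAT CTC GGT ACT GAC CAC CAC ACG — ATG at 6, stop TAA at 27 → 24 nt.
Largest ORF found is 10 codons < 11, so no.

no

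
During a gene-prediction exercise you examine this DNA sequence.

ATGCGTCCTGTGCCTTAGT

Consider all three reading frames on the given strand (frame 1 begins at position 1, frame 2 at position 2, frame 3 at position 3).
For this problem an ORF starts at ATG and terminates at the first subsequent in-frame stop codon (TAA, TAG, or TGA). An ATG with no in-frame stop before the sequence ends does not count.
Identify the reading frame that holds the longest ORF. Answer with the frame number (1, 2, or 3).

1

Frame 1: ATG CGT CCT GTG CCT TAG — ATG at 1, stop TAG at 16 → 18 nt.
Frame 2: TGC GTC CTG TGC CTT AGT — no ATG→stop ORF.
Frame 3: GCG TCC TGT GCC TTA — no ATG→stop ORF.
Longest ORF is 18 nt in frame 1 (positions 1–18).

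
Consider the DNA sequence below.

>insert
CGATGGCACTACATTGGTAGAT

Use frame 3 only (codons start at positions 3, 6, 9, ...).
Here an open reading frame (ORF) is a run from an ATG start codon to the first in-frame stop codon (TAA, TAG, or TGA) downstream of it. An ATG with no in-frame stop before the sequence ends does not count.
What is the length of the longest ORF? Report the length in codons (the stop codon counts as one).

Frame 3: ATG GCA CTA CAT TGG TAG — ATG at 3, stop TAG at 18 → 18 nt.
Longest: frame 3, positions 3–20, 18 nt = 6 codons = 5 aa. → 6 codons.

6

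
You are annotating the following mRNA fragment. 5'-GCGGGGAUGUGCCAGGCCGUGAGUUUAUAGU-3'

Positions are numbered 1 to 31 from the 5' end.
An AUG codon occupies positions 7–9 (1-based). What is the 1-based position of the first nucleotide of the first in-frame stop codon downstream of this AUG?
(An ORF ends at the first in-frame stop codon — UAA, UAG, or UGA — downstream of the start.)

Codons from position 7: AUG (7–9), UGC (10–12), CAG (13–15), GCC (16–18), GUG (19–21), AGU (22–24), UUA (25–27), UAG (28–30).
UAG is a stop codon; it begins at position 28.

28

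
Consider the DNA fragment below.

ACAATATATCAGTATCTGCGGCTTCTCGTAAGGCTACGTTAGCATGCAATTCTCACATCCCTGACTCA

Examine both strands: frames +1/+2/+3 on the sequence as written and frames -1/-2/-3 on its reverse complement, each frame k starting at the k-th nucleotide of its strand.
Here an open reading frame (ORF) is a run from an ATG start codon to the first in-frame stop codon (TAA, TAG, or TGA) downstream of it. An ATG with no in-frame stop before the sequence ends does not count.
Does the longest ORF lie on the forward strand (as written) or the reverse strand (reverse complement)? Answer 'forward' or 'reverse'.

forward

Reverse complement (5'→3'): TGAGTCAGGGATGTGAGAATTGCATGCTAACGTAGCCTTACGAGAAGCCGCAGATACTGATATATTGT
Frame +1: ACA ATA TAT CAG TAT CTG CGG CTT CTC GTA AGG CTA CGT TAG CAT GCA ATT CTC ACA TCC CTG ACT — no ATG→stop ORF.
Frame +2: CAA TAT ATC AGT ATC TGC GGC TTC TCG TAA GGC TAC GTT AGC ATG CAA TTC TCA CAT CCC TGA CTC — ATG at 44, stop TGA at 62 → 21 nt.
Frame +3: AAT ATA TCA GTA TCT GCG GCT TCT CGT AAG GCT ACG TTA GCA TGC AAT TCT CAC ATC CCT GAC TCA — no ATG→stop ORF.
Frame -1: TGA GTC AGG GAT GTG AGA ATT GCA TGC TAA CGT AGC CTT ACG AGA AGC CGC AGA TAC TGA TAT ATT — no ATG→stop ORF.
Frame -2: GAG TCA GGG ATG TGA GAA TTG CAT GCT AAC GTA GCC TTA CGA GAA GCC GCA GAT ACT GAT ATA TTG — ATG at 11, stop TGA at 14 → 6 nt.
Frame -3: AGT CAG GGA TGT GAG AAT TGC ATG CTA ACG TAG CCT TAC GAG AAG CCG CAG ATA CTG ATA TAT TGT — ATG at 24, stop TAG at 33 → 12 nt.
Forward-strand max 21 nt; reverse-strand max 12 nt. The forward strand has the longer ORF.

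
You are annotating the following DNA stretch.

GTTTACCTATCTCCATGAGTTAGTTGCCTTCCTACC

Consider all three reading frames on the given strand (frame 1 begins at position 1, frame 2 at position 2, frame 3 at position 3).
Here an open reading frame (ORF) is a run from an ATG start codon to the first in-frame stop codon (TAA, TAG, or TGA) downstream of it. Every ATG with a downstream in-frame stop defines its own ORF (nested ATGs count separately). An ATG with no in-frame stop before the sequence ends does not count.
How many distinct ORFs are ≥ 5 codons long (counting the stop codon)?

0

Frame 1: GTT TAC CTA TCT CCA TGA GTT AGT TGC CTT CCT ACC — no ATG→stop ORF.
Frame 2: TTT ACC TAT CTC CAT GAG TTA GTT GCC TTC CTA — no ATG→stop ORF.
Frame 3: TTA CCT ATC TCC ATG AGT TAG TTG CCT TCC TAC — ATG at 15, stop TAG at 21 → 9 nt.
No ORF reaches 5 codons. Count = 0.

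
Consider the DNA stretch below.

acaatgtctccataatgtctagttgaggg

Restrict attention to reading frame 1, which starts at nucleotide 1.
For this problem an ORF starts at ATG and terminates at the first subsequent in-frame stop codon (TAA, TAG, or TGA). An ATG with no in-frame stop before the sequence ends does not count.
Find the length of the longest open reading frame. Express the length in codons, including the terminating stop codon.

4

Frame 1: ACA ATG TCT CCA TAA TGT CTA GTT GAG — ATG at 4, stop TAA at 13 → 12 nt.
Longest: frame 1, positions 4–15, 12 nt = 4 codons = 3 aa. → 4 codons.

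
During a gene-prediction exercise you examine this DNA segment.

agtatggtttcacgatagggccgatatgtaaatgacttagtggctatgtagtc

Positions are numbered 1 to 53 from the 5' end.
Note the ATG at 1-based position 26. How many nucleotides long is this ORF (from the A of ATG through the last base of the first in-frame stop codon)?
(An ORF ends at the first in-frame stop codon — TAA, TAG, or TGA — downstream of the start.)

Codons from position 26: ATG (26–28), TAA (29–31).
TAA is the first in-frame stop; ORF spans 26–31, 6 nucleotides.

6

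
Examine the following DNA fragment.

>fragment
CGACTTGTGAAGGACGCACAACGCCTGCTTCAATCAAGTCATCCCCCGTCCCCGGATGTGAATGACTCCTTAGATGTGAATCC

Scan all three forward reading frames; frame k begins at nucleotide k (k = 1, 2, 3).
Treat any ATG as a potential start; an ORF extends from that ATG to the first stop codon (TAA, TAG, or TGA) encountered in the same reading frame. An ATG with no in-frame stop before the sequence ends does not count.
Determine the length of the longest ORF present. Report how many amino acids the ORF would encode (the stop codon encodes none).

Frame 1: CGA CTT GTG AAG GAC GCA CAA CGC CTG CTT CAA TCA AGT CAT CCC CCG TCC CCG GAT GTG AAT GAC TCC TTA GAT GTG AAT — no ATG→stop ORF.
Frame 2: GAC TTG TGA AGG ACG CAC AAC GCC TGC TTC AAT CAA GTC ATC CCC CGT CCC CGG ATG TGA ATG ACT CCT TAG ATG TGA ATC — ATG at 56, stop TGA at 59 → 6 nt; ATG at 62, stop TAG at 71 → 12 nt; ATG at 74, stop TGA at 77 → 6 nt.
Frame 3: ACT TGT GAA GGA CGC ACA ACG CCT GCT TCA ATC AAG TCA TCC CCC GTC CCC GGA TGT GAA TGA CTC CTT AGA TGT GAA TCC — no ATG→stop ORF.
Longest: frame 2, positions 62–73, 12 nt = 4 codons = 3 aa. → 3 amino acids.

3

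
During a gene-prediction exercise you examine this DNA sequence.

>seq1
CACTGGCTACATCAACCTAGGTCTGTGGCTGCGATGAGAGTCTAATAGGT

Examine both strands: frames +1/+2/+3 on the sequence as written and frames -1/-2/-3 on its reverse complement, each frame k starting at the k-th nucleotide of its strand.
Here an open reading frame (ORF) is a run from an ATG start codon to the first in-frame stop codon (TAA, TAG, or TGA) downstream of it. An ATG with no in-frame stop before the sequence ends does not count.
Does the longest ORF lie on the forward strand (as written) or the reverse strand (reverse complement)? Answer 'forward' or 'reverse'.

Reverse complement (5'→3'): ACCTATTAGACTCTCATCGCAGCCACAGACCTAGGTTGATGTAGCCAGTG
Frame +1: CAC TGG CTA CAT CAA CCT AGG TCT GTG GCT GCG ATG AGA GTC TAA TAG — ATG at 34, stop TAA at 43 → 12 nt.
Frame +2: ACT GGC TAC ATC AAC CTA GGT CTG TGG CTG CGA TGA GAG TCT AAT AGG — no ATG→stop ORF.
Frame +3: CTG GCT ACA TCA ACC TAG GTC TGT GGC TGC GAT GAG AGT CTA ATA GGT — no ATG→stop ORF.
Frame -1: ACC TAT TAG ACT CTC ATC GCA GCC ACA GAC CTA GGT TGA TGT AGC CAG — no ATG→stop ORF.
Frame -2: CCT ATT AGA CTC TCA TCG CAG CCA CAG ACC TAG GTT GAT GTA GCC AGT — no ATG→stop ORF.
Frame -3: CTA TTA GAC TCT CAT CGC AGC CAC AGA CCT AGG TTG ATG TAG CCA GTG — ATG at 39, stop TAG at 42 → 6 nt.
Forward-strand max 12 nt; reverse-strand max 6 nt. The forward strand has the longer ORF.

forward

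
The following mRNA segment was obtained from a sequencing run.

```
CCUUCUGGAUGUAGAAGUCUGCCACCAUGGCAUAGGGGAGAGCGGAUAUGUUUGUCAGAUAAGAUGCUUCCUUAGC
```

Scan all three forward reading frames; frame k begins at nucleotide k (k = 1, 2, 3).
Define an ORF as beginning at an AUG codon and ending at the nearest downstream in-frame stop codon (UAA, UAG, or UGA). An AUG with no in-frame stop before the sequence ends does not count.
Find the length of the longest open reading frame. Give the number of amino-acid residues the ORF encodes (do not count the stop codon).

4

Frame 1: CCU UCU GGA UGU AGA AGU CUG CCA CCA UGG CAU AGG GGA GAG CGG AUA UGU UUG UCA GAU AAG AUG CUU CCU UAG — AUG at 64, stop UAG at 73 → 12 nt.
Frame 2: CUU CUG GAU GUA GAA GUC UGC CAC CAU GGC AUA GGG GAG AGC GGA UAU GUU UGU CAG AUA AGA UGC UUC CUU AGC — no AUG→stop ORF.
Frame 3: UUC UGG AUG UAG AAG UCU GCC ACC AUG GCA UAG GGG AGA GCG GAU AUG UUU GUC AGA UAA GAU GCU UCC UUA — AUG at 9, stop UAG at 12 → 6 nt; AUG at 27, stop UAG at 33 → 9 nt; AUG at 48, stop UAA at 60 → 15 nt.
Longest: frame 3, positions 48–62, 15 nt = 5 codons = 4 aa. → 4 amino acids.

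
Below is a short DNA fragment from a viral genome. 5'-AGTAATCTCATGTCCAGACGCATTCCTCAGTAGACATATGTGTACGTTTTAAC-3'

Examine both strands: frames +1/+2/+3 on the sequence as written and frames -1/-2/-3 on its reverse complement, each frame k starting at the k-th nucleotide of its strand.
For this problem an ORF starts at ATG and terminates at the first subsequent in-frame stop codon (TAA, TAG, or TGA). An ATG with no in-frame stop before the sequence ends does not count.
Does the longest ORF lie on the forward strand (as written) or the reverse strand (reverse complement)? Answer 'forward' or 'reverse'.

reverse

Reverse complement (5'→3'): GTTAAAACGTACACATATGTCTACTGAGGAATGCGTCTGGACATGAGATTACT
Frame +1: AGT AAT CTC ATG TCC AGA CGC ATT CCT CAG TAG ACA TAT GTG TAC GTT TTA — ATG at 10, stop TAG at 31 → 24 nt.
Frame +2: GTA ATC TCA TGT CCA GAC GCA TTC CTC AGT AGA CAT ATG TGT ACG TTT TAA — ATG at 38, stop TAA at 50 → 15 nt.
Frame +3: TAA TCT CAT GTC CAG ACG CAT TCC TCA GTA GAC ATA TGT GTA CGT TTT AAC — no ATG→stop ORF.
Frame -1: GTT AAA ACG TAC ACA TAT GTC TAC TGA GGA ATG CGT CTG GAC ATG AGA TTA — no ATG→stop ORF.
Frame -2: TTA AAA CGT ACA CAT ATG TCT ACT GAG GAA TGC GTC TGG ACA TGA GAT TAC — ATG at 17, stop TGA at 44 → 30 nt.
Frame -3: TAA AAC GTA CAC ATA TGT CTA CTG AGG AAT GCG TCT GGA CAT GAG ATT ACT — no ATG→stop ORF.
Forward-strand max 24 nt; reverse-strand max 30 nt. The reverse strand has the longer ORF.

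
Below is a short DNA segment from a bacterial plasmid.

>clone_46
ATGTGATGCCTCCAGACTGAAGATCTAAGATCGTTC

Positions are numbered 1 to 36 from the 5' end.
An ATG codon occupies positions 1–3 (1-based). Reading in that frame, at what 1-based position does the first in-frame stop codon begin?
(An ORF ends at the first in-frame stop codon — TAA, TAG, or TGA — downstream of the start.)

Codons from position 1: ATG (1–3), TGA (4–6).
TGA is a stop codon; it begins at position 4.

4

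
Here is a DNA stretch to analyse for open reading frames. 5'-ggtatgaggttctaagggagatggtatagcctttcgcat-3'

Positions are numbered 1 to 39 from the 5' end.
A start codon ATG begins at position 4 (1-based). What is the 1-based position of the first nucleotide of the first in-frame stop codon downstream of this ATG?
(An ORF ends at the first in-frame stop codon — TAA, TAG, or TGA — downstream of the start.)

Codons from position 4: ATG (4–6), AGG (7–9), TTC (10–12), TAA (13–15).
TAA is a stop codon; it begins at position 13.

13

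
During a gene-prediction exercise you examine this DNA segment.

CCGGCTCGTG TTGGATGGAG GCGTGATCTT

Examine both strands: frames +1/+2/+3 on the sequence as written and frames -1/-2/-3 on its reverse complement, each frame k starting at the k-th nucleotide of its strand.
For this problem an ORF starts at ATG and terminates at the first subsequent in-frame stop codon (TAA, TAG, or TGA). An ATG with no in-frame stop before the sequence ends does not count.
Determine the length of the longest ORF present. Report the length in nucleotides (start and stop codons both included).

12

Reverse complement (5'→3'): AAGATCACGCCTCCATCCAACACGAGCCGG
Frame +1: CCG GCT CGT GTT GGA TGG AGG CGT GAT CTT — no ATG→stop ORF.
Frame +2: CGG CTC GTG TTG GAT GGA GGC GTG ATC — no ATG→stop ORF.
Frame +3: GGC TCG TGT TGG ATG GAG GCG TGA TCT — ATG at 15, stop TGA at 24 → 12 nt.
Frame -1: AAG ATC ACG CCT CCA TCC AAC ACG AGC CGG — no ATG→stop ORF.
Frame -2: AGA TCA CGC CTC CAT CCA ACA CGA GCC — no ATG→stop ORF.
Frame -3: GAT CAC GCC TCC ATC CAA CAC GAG CCG — no ATG→stop ORF.
Longest: frame +3, positions 15–26, 12 nt = 4 codons = 3 aa. → 12 nucleotides.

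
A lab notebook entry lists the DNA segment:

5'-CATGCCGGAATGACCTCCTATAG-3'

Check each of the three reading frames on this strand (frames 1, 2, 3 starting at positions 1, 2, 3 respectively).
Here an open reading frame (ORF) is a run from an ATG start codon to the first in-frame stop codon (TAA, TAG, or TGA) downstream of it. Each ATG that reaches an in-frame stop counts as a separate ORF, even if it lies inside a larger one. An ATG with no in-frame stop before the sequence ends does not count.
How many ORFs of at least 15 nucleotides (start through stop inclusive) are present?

0

Frame 1: CAT GCC GGA ATG ACC TCC TAT — no ATG→stop ORF.
Frame 2: ATG CCG GAA TGA CCT CCT ATA — ATG at 2, stop TGA at 11 → 12 nt.
Frame 3: TGC CGG AAT GAC CTC CTA TAG — no ATG→stop ORF.
No ORF reaches 15 nucleotides. Count = 0.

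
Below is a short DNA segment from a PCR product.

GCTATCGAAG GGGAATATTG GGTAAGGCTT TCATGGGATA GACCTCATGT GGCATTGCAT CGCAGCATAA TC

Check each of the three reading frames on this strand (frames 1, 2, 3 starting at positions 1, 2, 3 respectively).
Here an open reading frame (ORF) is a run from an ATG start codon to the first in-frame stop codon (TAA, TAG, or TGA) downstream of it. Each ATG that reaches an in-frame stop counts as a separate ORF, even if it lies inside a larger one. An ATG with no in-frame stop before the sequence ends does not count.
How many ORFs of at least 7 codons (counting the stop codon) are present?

1

Frame 1: GCT ATC GAA GGG GAA TAT TGG GTA AGG CTT TCA TGG GAT AGA CCT CAT GTG GCA TTG CAT CGC AGC ATA ATC — no ATG→stop ORF.
Frame 2: CTA TCG AAG GGG AAT ATT GGG TAA GGC TTT CAT GGG ATA GAC CTC ATG TGG CAT TGC ATC GCA GCA TAA — ATG at 47, stop TAA at 68 → 24 nt.
Frame 3: TAT CGA AGG GGA ATA TTG GGT AAG GCT TTC ATG GGA TAG ACC TCA TGT GGC ATT GCA TCG CAG CAT AAT — ATG at 33, stop TAG at 39 → 9 nt.
ORFs ≥ 7 codons: frame 2 47–70 (8 codons). Count = 1.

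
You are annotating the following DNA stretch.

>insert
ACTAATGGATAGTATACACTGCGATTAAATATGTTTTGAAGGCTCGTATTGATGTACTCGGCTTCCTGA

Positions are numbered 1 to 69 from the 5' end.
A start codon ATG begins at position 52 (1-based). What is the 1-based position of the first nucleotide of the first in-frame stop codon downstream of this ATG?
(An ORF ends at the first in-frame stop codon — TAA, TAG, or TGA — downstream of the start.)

Codons from position 52: ATG (52–54), TAC (55–57), TCG (58–60), GCT (61–63), TCC (64–66), TGA (67–69).
TGA is a stop codon; it begins at position 67.

67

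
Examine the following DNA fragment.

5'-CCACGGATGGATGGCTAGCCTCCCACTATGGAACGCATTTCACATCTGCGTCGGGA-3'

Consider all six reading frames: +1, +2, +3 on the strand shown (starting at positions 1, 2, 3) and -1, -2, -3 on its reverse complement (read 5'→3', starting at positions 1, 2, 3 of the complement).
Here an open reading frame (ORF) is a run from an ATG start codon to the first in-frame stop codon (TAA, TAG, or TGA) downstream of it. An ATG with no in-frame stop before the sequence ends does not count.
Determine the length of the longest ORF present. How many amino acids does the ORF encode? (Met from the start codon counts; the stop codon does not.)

7

Reverse complement (5'→3'): TCCCGACGCAGATGTGAAATGCGTTCCATAGTGGGAGGCTAGCCATCCATCCGTGG
Frame +1: CCA CGG ATG GAT GGC TAG CCT CCC ACT ATG GAA CGC ATT TCA CAT CTG CGT CGG — ATG at 7, stop TAG at 16 → 12 nt.
Frame +2: CAC GGA TGG ATG GCT AGC CTC CCA CTA TGG AAC GCA TTT CAC ATC TGC GTC GGG — no ATG→stop ORF.
Frame +3: ACG GAT GGA TGG CTA GCC TCC CAC TAT GGA ACG CAT TTC ACA TCT GCG TCG GGA — no ATG→stop ORF.
Frame -1: TCC CGA CGC AGA TGT GAA ATG CGT TCC ATA GTG GGA GGC TAG CCA TCC ATC CGT — ATG at 19, stop TAG at 40 → 24 nt.
Frame -2: CCC GAC GCA GAT GTG AAA TGC GTT CCA TAG TGG GAG GCT AGC CAT CCA TCC GTG — no ATG→stop ORF.
Frame -3: CCG ACG CAG ATG TGA AAT GCG TTC CAT AGT GGG AGG CTA GCC ATC CAT CCG TGG — ATG at 12, stop TGA at 15 → 6 nt.
Longest: frame -1, positions 19–42, 24 nt = 8 codons = 7 aa. → 7 amino acids.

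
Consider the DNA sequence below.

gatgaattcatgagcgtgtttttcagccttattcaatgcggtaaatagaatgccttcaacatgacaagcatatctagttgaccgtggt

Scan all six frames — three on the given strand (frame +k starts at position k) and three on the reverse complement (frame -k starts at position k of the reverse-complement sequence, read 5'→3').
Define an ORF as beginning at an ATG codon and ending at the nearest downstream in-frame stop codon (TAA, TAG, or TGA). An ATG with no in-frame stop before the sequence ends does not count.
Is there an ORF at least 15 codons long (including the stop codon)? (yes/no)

Reverse complement (5'→3'): ACCACGGTCAACTAGATATGCTTGTCATGTTGAAGGCATTCTATTTACCGCATTGAATAAGGCTGAAAAACACGCTCATGAATTCATC
Frame +1: GAT GAA TTC ATG AGC GTG TTT TTC AGC CTT ATT CAA TGC GGT AAA TAG AAT GCC TTC AAC ATG ACA AGC ATA TCT AGT TGA CCG TGG — ATG at 10, stop TAG at 46 → 39 nt; ATG at 61, stop TGA at 79 → 21 nt.
Frame +2: ATG AAT TCA TGA GCG TGT TTT TCA GCC TTA TTC AAT GCG GTA AAT AGA ATG CCT TCA ACA TGA CAA GCA TAT CTA GTT GAC CGT GGT — ATG at 2, stop TGA at 11 → 12 nt; ATG at 50, stop TGA at 62 → 15 nt.
Frame +3: TGA ATT CAT GAG CGT GTT TTT CAG CCT TAT TCA ATG CGG TAA ATA GAA TGC CTT CAA CAT GAC AAG CAT ATC TAG TTG ACC GTG — ATG at 36, stop TAA at 42 → 9 nt.
Frame -1: ACC ACG GTC AAC TAG ATA TGC TTG TCA TGT TGA AGG CAT TCT ATT TAC CGC ATT GAA TAA GGC TGA AAA ACA CGC TCA TGA ATT CAT — no ATG→stop ORF.
Frame -2: CCA CGG TCA ACT AGA TAT GCT TGT CAT GTT GAA GGC ATT CTA TTT ACC GCA TTG AAT AAG GCT GAA AAA CAC GCT CAT GAA TTC ATC — no ATG→stop ORF.
Frame -3: CAC GGT CAA CTA GAT ATG CTT GTC ATG TTG AAG GCA TTC TAT TTA CCG CAT TGA ATA AGG CTG AAA AAC ACG CTC ATG AAT TCA — ATG at 18, stop TGA at 54 → 39 nt; ATG at 27, stop TGA at 54 → 30 nt.
Largest ORF found is 13 codons < 15, so no.

no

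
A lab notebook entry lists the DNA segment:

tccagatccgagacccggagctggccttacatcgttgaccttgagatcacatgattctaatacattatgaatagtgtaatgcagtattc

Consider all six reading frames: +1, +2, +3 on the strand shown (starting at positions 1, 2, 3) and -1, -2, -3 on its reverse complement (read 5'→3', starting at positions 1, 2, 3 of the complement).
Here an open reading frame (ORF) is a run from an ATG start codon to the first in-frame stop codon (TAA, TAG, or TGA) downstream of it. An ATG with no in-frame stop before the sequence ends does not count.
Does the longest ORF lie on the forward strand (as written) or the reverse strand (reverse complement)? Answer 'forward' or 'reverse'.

Reverse complement (5'→3'): GAATACTGCATTACACTATTCATAATGTATTAGAATCATGTGATCTCAAGGTCAACGATGTAAGGCCAGCTCCGGGTCTCGGATCTGGA
Frame +1: TCC AGA TCC GAG ACC CGG AGC TGG CCT TAC ATC GTT GAC CTT GAG ATC ACA TGA TTC TAA TAC ATT ATG AAT AGT GTA ATG CAG TAT — no ATG→stop ORF.
Frame +2: CCA GAT CCG AGA CCC GGA GCT GGC CTT ACA TCG TTG ACC TTG AGA TCA CAT GAT TCT AAT ACA TTA TGA ATA GTG TAA TGC AGT ATT — no ATG→stop ORF.
Frame +3: CAG ATC CGA GAC CCG GAG CTG GCC TTA CAT CGT TGA CCT TGA GAT CAC ATG ATT CTA ATA CAT TAT GAA TAG TGT AAT GCA GTA TTC — ATG at 51, stop TAG at 72 → 24 nt.
Frame -1: GAA TAC TGC ATT ACA CTA TTC ATA ATG TAT TAG AAT CAT GTG ATC TCA AGG TCA ACG ATG TAA GGC CAG CTC CGG GTC TCG GAT CTG — ATG at 25, stop TAG at 31 → 9 nt; ATG at 58, stop TAA at 61 → 6 nt.
Frame -2: AAT ACT GCA TTA CAC TAT TCA TAA TGT ATT AGA ATC ATG TGA TCT CAA GGT CAA CGA TGT AAG GCC AGC TCC GGG TCT CGG ATC TGG — ATG at 38, stop TGA at 41 → 6 nt.
Frame -3: ATA CTG CAT TAC ACT ATT CAT AAT GTA TTA GAA TCA TGT GAT CTC AAG GTC AAC GAT GTA AGG CCA GCT CCG GGT CTC GGA TCT GGA — no ATG→stop ORF.
Forward-strand max 24 nt; reverse-strand max 9 nt. The forward strand has the longer ORF.

forward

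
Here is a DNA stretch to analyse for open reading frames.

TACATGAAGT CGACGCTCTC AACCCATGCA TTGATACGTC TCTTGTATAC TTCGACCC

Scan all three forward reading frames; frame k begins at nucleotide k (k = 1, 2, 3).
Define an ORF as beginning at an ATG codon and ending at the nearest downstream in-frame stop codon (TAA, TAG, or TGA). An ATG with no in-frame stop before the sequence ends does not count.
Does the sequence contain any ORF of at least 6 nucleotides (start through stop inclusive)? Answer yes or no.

yes

Frame 1: TAC ATG AAG TCG ACG CTC TCA ACC CAT GCA TTG ATA CGT CTC TTG TAT ACT TCG ACC — no ATG→stop ORF.
Frame 2: ACA TGA AGT CGA CGC TCT CAA CCC ATG CAT TGA TAC GTC TCT TGT ATA CTT CGA CCC — ATG at 26, stop TGA at 32 → 9 nt.
Frame 3: CAT GAA GTC GAC GCT CTC AAC CCA TGC ATT GAT ACG TCT CTT GTA TAC TTC GAC — no ATG→stop ORF.
Frame 2 has an ORF of 9 nucleotides (positions 26–34) ≥ 6, so yes.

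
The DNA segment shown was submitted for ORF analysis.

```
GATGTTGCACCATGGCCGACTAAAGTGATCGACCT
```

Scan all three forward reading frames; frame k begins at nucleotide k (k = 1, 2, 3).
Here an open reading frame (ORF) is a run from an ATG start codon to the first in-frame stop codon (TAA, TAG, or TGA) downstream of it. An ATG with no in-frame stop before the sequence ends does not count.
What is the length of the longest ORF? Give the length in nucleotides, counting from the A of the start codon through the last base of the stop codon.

27

Frame 1: GAT GTT GCA CCA TGG CCG ACT AAA GTG ATC GAC — no ATG→stop ORF.
Frame 2: ATG TTG CAC CAT GGC CGA CTA AAG TGA TCG ACC — ATG at 2, stop TGA at 26 → 27 nt.
Frame 3: TGT TGC ACC ATG GCC GAC TAA AGT GAT CGA CCT — ATG at 12, stop TAA at 21 → 12 nt.
Longest: frame 2, positions 2–28, 27 nt = 9 codons = 8 aa. → 27 nucleotides.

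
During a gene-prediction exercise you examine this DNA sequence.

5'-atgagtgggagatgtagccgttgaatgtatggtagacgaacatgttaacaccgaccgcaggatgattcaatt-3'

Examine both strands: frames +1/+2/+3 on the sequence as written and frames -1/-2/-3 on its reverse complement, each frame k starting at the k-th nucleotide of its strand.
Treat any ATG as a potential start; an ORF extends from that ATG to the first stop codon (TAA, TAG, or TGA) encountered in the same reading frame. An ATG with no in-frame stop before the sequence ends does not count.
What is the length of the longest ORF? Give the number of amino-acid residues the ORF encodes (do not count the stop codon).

7

Reverse complement (5'→3'): AATTGAATCATCCTGCGGTCGGTGTTAACATGTTCGTCTACCATACATTCAACGGCTACATCTCCCACTCAT
Frame +1: ATG AGT GGG AGA TGT AGC CGT TGA ATG TAT GGT AGA CGA ACA TGT TAA CAC CGA CCG CAG GAT GAT TCA ATT — ATG at 1, stop TGA at 22 → 24 nt; ATG at 25, stop TAA at 46 → 24 nt.
Frame +2: TGA GTG GGA GAT GTA GCC GTT GAA TGT ATG GTA GAC GAA CAT GTT AAC ACC GAC CGC AGG ATG ATT CAA — no ATG→stop ORF.
Frame +3: GAG TGG GAG ATG TAG CCG TTG AAT GTA TGG TAG ACG AAC ATG TTA ACA CCG ACC GCA GGA TGA TTC AAT — ATG at 12, stop TAG at 15 → 6 nt; ATG at 42, stop TGA at 63 → 24 nt.
Frame -1: AAT TGA ATC ATC CTG CGG TCG GTG TTA ACA TGT TCG TCT ACC ATA CAT TCA ACG GCT ACA TCT CCC ACT CAT — no ATG→stop ORF.
Frame -2: ATT GAA TCA TCC TGC GGT CGG TGT TAA CAT GTT CGT CTA CCA TAC ATT CAA CGG CTA CAT CTC CCA CTC — no ATG→stop ORF.
Frame -3: TTG AAT CAT CCT GCG GTC GGT GTT AAC ATG TTC GTC TAC CAT ACA TTC AAC GGC TAC ATC TCC CAC TCA — no ATG→stop ORF.
Longest: frame +1, positions 1–24, 24 nt = 8 codons = 7 aa. → 7 amino acids.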